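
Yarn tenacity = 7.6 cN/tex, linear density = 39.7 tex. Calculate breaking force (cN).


Formula: Breaking force = Tenacity * Linear density
F = 7.6 cN/tex * 39.7 tex
F = 301.72 cN

301.72 cN


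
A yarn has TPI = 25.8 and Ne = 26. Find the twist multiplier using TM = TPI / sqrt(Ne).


Formula: TM = TPI / sqrt(Ne)
Step 1: sqrt(Ne) = sqrt(26) = 5.099
Step 2: TM = 25.8 / 5.099 = 5.06

5.06 TM


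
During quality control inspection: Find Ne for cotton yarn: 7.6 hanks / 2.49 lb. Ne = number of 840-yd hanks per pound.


Formula: Ne = hanks / mass_lb
Substituting: Ne = 7.6 / 2.49
Ne = 3.1

3.1 Ne


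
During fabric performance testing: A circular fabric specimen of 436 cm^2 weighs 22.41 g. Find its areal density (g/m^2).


Formula: GSM = mass_g / area_m2
Step 1: Convert area: 436 cm^2 = 436 / 10000 = 0.0436 m^2
Step 2: GSM = 22.41 g / 0.0436 m^2 = 514.0 g/m^2

514.0 g/m^2


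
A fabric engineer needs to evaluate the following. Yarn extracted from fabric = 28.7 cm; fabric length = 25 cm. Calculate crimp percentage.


Formula: Crimp% = ((L_yarn - L_fabric) / L_fabric) * 100
Step 1: Extension = 28.7 - 25 = 3.7 cm
Step 2: Crimp% = (3.7 / 25) * 100
Step 3: Crimp% = 0.148 * 100 = 14.8%

14.8%


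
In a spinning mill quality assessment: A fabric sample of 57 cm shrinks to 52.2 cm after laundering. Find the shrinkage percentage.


Formula: Shrinkage% = ((L_before - L_after) / L_before) * 100
Step 1: Shrinkage = 57 - 52.2 = 4.8 cm
Step 2: Shrinkage% = (4.8 / 57) * 100
Step 3: Shrinkage% = 0.084211 * 100 = 8.4211% ≈ 8.4%

8.4%


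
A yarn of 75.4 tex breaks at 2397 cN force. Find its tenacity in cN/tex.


Formula: Tenacity = Breaking force / Linear density
Tenacity = 2397 cN / 75.4 tex
Tenacity = 31.79 cN/tex

31.79 cN/tex


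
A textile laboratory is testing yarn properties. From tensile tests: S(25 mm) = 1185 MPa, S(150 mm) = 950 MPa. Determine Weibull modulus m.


Formula: m = ln(L1/L2) / ln(S2/S1)
Step 1: ln(L1/L2) = ln(25/150) = -1.79176
Step 2: S2/S1 = 950/1185 = 0.80169
Step 3: ln(S2/S1) = ln(0.80169) = -0.22103
Step 4: m = -1.79176 / -0.22103 = 8.11

8.11 (Weibull m)


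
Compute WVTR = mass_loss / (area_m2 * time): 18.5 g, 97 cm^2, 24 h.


Formula: WVTR = mass_loss / (area * time)
Step 1: Convert area: 97 cm^2 = 0.0097 m^2
Step 2: WVTR = 18.5 g / (0.0097 m^2 * 24 h)
Step 3: WVTR = 18.5 / 0.2328 = 79.5 g/m^2/h

79.5 g/m^2/h


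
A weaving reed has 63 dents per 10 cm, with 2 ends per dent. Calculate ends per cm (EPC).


Formula: EPC = (dents per 10 cm * ends per dent) / 10
Step 1: Total ends per 10 cm = 63 * 2 = 126
Step 2: EPC = 126 / 10 = 12.6 ends/cm

12.6 ends/cm


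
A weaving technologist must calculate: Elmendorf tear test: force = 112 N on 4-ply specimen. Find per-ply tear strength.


Formula: Per-ply strength = Total force / Number of plies
Per-ply = 112 N / 4
Per-ply = 28 N

28 N


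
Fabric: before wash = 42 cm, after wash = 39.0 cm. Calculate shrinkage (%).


Formula: Shrinkage% = ((L_before - L_after) / L_before) * 100
Step 1: Shrinkage = 42 - 39.0 = 3.0 cm
Step 2: Shrinkage% = (3.0 / 42) * 100
Step 3: Shrinkage% = 0.071429 * 100 = 7.1429% ≈ 7.1%

7.1%


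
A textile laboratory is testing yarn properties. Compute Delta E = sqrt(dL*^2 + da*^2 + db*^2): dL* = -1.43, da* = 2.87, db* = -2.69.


Formula: Delta E = sqrt(dL*^2 + da*^2 + db*^2)
Step 1: dL*^2 = (-1.43)^2 = 2.0449
Step 2: da*^2 = 2.87^2 = 8.2369
Step 3: db*^2 = (-2.69)^2 = 7.2361
Step 4: Sum = 2.0449 + 8.2369 + 7.2361 = 17.5179
Step 5: Delta E = sqrt(17.5179) = 4.19

4.19 Delta E


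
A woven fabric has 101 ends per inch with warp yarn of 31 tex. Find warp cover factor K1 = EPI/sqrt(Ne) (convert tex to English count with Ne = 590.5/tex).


Formula: K1 = EPI / sqrt(Ne), with Ne = 590.5 / tex_warp
Step 1: Ne = 590.5 / 31 = 19.048
Step 2: sqrt(Ne) = sqrt(19.048) = 4.3644
Step 3: K1 = 101 / 4.3644 = 23.1

23.1


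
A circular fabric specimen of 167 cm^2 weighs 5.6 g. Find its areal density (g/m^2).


Formula: GSM = mass_g / area_m2
Step 1: Convert area: 167 cm^2 = 167 / 10000 = 0.0167 m^2
Step 2: GSM = 5.6 g / 0.0167 m^2 = 335.3 g/m^2

335.3 g/m^2


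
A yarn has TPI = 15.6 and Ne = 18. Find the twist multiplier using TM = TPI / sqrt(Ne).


Formula: TM = TPI / sqrt(Ne)
Step 1: sqrt(Ne) = sqrt(18) = 4.2426
Step 2: TM = 15.6 / 4.2426 = 3.68

3.68 TM


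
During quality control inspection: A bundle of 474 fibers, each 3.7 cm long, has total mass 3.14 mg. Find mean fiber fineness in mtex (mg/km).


Formula: fineness (mtex) = mass (mg) / total length (km) = (mass_mg / total_length_m) * 1000
Step 1: Convert fiber length: 3.7 cm = 0.037 m
Step 2: Total fiber length = 474 * 0.037 = 17.538 m
Step 3: Linear density = 3.14 mg / 17.538 m = 0.1790 mg/m
Step 4: fineness = 0.1790 * 1000 = 179.0 mtex

179.0 mtex


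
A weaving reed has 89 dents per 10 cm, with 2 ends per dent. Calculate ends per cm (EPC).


Formula: EPC = (dents per 10 cm * ends per dent) / 10
Step 1: Total ends per 10 cm = 89 * 2 = 178
Step 2: EPC = 178 / 10 = 17.8 ends/cm

17.8 ends/cm


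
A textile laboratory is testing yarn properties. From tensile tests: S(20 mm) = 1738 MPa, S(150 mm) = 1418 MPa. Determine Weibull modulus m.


Formula: m = ln(L1/L2) / ln(S2/S1)
Step 1: ln(L1/L2) = ln(20/150) = -2.01490
Step 2: S2/S1 = 1418/1738 = 0.81588
Step 3: ln(S2/S1) = ln(0.81588) = -0.20349
Step 4: m = -2.01490 / -0.20349 = 9.90

9.90 (Weibull m)


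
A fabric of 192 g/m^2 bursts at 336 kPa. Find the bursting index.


Formula: Bursting Index = Bursting Strength / Fabric GSM
BI = 336 kPa / 192 g/m^2
BI = 1.750 kPa/(g/m^2)

1.750 kPa/(g/m^2)


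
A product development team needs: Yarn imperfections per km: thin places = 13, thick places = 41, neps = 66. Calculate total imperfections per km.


Formula: Total = thin places + thick places + neps
Total = 13 + 41 + 66
Total = 120 imperfections/km

120 imperfections/km


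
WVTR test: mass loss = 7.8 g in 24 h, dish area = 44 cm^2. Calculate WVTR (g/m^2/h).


Formula: WVTR = mass_loss / (area * time)
Step 1: Convert area: 44 cm^2 = 0.0044 m^2
Step 2: WVTR = 7.8 g / (0.0044 m^2 * 24 h)
Step 3: WVTR = 7.8 / 0.1056 = 73.9 g/m^2/h

73.9 g/m^2/h


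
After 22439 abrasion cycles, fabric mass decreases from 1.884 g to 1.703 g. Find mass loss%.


Formula: Mass loss% = ((m_before - m_after) / m_before) * 100
Step 1: Mass loss = 1.884 - 1.703 = 0.181 g
Step 2: Ratio = 0.181 / 1.884 = 0.0960722
Step 3: Mass loss% = 0.0960722 * 100 = 9.60722% ≈ 9.61%

9.61%


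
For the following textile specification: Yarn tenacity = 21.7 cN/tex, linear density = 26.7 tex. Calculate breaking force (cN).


Formula: Breaking force = Tenacity * Linear density
F = 21.7 cN/tex * 26.7 tex
F = 579.39 cN

579.39 cN


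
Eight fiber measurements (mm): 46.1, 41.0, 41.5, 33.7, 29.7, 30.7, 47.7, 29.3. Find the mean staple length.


Formula: Mean = sum of lengths / count
Sum = 46.1 + 41.0 + 41.5 + 33.7 + 29.7 + 30.7 + 47.7 + 29.3
Sum = 299.7 mm
Mean = 299.7 / 8 = 37.46 mm

37.46 mm


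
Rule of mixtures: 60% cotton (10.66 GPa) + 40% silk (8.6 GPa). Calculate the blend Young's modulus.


Formula: Blend property = (fraction_A * property_A) + (fraction_B * property_B)
Step 1: Contribution A = 60/100 * 10.66 GPa = 6.396 GPa
Step 2: Contribution B = 40/100 * 8.6 GPa = 3.44 GPa
Step 3: Blend Young's modulus = 6.396 + 3.44 = 9.836 GPa

9.836 GPa


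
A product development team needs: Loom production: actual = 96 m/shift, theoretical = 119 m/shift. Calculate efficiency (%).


Formula: Efficiency% = (Actual output / Theoretical output) * 100
Efficiency% = (96 / 119) * 100
Efficiency% = 0.806723 * 100 = 80.6723% ≈ 80.7%

80.7%


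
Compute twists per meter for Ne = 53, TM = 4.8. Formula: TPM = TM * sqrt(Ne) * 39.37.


Formula: TPM = TM * sqrt(Ne) * 39.37
Step 1: sqrt(Ne) = sqrt(53) = 7.2801
Step 2: TM * sqrt(Ne) = 4.8 * 7.2801 = 34.9445
Step 3: TPM = 34.9445 * 39.37 = 1376 twists/m

1376 twists/m


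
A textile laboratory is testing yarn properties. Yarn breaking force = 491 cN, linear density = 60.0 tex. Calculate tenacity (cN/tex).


Formula: Tenacity = Breaking force / Linear density
Tenacity = 491 cN / 60.0 tex
Tenacity = 8.18 cN/tex

8.18 cN/tex


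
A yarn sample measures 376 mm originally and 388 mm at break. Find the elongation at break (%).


Formula: Elongation (%) = ((L_break - L0) / L0) * 100
Step 1: Extension = 388 - 376 = 12 mm
Step 2: Elongation = (12 / 376) * 100
Step 3: Elongation = 0.031915 * 100 = 3.1915% ≈ 3.2%

3.2%


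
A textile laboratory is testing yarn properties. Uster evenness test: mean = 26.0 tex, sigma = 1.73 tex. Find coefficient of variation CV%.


Formula: CV% = (standard deviation / mean) * 100
Step 1: Ratio = 1.73 / 26.0 = 0.066538
Step 2: CV% = 0.066538 * 100 = 6.6538% ≈ 6.7%

6.7%


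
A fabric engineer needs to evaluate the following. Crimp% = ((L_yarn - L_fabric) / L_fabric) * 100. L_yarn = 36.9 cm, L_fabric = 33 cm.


Formula: Crimp% = ((L_yarn - L_fabric) / L_fabric) * 100
Step 1: Extension = 36.9 - 33 = 3.9 cm
Step 2: Crimp% = (3.9 / 33) * 100
Step 3: Crimp% = 0.118182 * 100 = 11.8182% ≈ 11.8%

11.8%


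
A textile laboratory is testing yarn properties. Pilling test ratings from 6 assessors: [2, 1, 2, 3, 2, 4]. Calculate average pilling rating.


Formula: Mean = sum / count
Sum = 2 + 1 + 2 + 3 + 2 + 4 = 14
Mean = 14 / 6 = 2.3

2.3


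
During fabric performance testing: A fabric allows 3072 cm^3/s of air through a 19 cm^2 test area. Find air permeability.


Formula: Air Permeability = Airflow / Test Area
AP = 3072 cm^3/s / 19 cm^2
AP = 161.7 cm^3/s/cm^2

161.7 cm^3/s/cm^2


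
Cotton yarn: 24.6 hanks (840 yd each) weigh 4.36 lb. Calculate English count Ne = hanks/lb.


Formula: Ne = hanks / mass_lb
Substituting: Ne = 24.6 / 4.36
Ne = 5.6

5.6 Ne


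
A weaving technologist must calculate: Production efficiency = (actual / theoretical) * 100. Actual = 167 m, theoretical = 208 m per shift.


Formula: Efficiency% = (Actual output / Theoretical output) * 100
Efficiency% = (167 / 208) * 100
Efficiency% = 0.802885 * 100 = 80.2885% ≈ 80.3%

80.3%


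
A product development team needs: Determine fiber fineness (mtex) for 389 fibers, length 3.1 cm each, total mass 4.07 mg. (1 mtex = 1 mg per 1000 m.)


Formula: fineness (mtex) = mass (mg) / total length (km) = (mass_mg / total_length_m) * 1000
Step 1: Convert fiber length: 3.1 cm = 0.031 m
Step 2: Total fiber length = 389 * 0.031 = 12.059 m
Step 3: Linear density = 4.07 mg / 12.059 m = 0.3375 mg/m
Step 4: fineness = 0.3375 * 1000 = 337.5 mtex

337.5 mtex


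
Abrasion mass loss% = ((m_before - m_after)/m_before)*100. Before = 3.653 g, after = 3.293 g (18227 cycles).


Formula: Mass loss% = ((m_before - m_after) / m_before) * 100
Step 1: Mass loss = 3.653 - 3.293 = 0.36 g
Step 2: Ratio = 0.36 / 3.653 = 0.0985491
Step 3: Mass loss% = 0.0985491 * 100 = 9.85491% ≈ 9.85%

9.85%


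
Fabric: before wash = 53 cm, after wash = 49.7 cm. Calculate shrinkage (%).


Formula: Shrinkage% = ((L_before - L_after) / L_before) * 100
Step 1: Shrinkage = 53 - 49.7 = 3.3 cm
Step 2: Shrinkage% = (3.3 / 53) * 100
Step 3: Shrinkage% = 0.062264 * 100 = 6.2264% ≈ 6.2%

6.2%


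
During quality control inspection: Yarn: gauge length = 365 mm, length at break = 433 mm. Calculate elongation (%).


Formula: Elongation (%) = ((L_break - L0) / L0) * 100
Step 1: Extension = 433 - 365 = 68 mm
Step 2: Elongation = (68 / 365) * 100
Step 3: Elongation = 0.186301 * 100 = 18.6301% ≈ 18.6%

18.6%


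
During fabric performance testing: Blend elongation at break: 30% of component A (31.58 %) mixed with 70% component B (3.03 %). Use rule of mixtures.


Formula: Blend property = (fraction_A * property_A) + (fraction_B * property_B)
Step 1: Contribution A = 30/100 * 31.58 % = 9.474 %
Step 2: Contribution B = 70/100 * 3.03 % = 2.121 %
Step 3: Blend elongation at break = 9.474 + 2.121 = 11.595 %

11.595 %


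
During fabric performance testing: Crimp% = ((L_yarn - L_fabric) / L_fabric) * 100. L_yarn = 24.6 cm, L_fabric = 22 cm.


Formula: Crimp% = ((L_yarn - L_fabric) / L_fabric) * 100
Step 1: Extension = 24.6 - 22 = 2.6 cm
Step 2: Crimp% = (2.6 / 22) * 100
Step 3: Crimp% = 0.118182 * 100 = 11.8182% ≈ 11.8%

11.8%


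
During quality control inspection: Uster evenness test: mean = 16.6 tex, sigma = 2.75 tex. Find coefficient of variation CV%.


Formula: CV% = (standard deviation / mean) * 100
Step 1: Ratio = 2.75 / 16.6 = 0.165663
Step 2: CV% = 0.165663 * 100 = 16.5663% ≈ 16.6%

16.6%


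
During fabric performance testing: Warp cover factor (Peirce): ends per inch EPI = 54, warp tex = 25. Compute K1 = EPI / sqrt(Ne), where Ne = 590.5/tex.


Formula: K1 = EPI / sqrt(Ne), with Ne = 590.5 / tex_warp
Step 1: Ne = 590.5 / 25 = 23.62
Step 2: sqrt(Ne) = sqrt(23.62) = 4.86
Step 3: K1 = 54 / 4.86 = 11.1

11.1


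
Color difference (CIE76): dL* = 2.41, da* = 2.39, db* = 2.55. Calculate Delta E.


Formula: Delta E = sqrt(dL*^2 + da*^2 + db*^2)
Step 1: dL*^2 = 2.41^2 = 5.8081
Step 2: da*^2 = 2.39^2 = 5.7121
Step 3: db*^2 = 2.55^2 = 6.5025
Step 4: Sum = 5.8081 + 5.7121 + 6.5025 = 18.0227
Step 5: Delta E = sqrt(18.0227) = 4.25

4.25 Delta E


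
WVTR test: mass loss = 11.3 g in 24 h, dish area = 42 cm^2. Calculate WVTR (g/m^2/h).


Formula: WVTR = mass_loss / (area * time)
Step 1: Convert area: 42 cm^2 = 0.0042 m^2
Step 2: WVTR = 11.3 g / (0.0042 m^2 * 24 h)
Step 3: WVTR = 11.3 / 0.1008 = 112.1 g/m^2/h

112.1 g/m^2/h


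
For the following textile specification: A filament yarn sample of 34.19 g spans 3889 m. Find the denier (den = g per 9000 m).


Formula: den = (mass_g / length_m) * 9000
Substituting: den = (34.19 / 3889) * 9000
Intermediate: 34.19 / 3889 = 0.00879146 g/m
den = 0.00879146 * 9000 = 79.1 denier

79.1 denier


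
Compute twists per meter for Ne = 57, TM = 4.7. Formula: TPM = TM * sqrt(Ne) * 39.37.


Formula: TPM = TM * sqrt(Ne) * 39.37
Step 1: sqrt(Ne) = sqrt(57) = 7.5498
Step 2: TM * sqrt(Ne) = 4.7 * 7.5498 = 35.4841
Step 3: TPM = 35.4841 * 39.37 = 1397 twists/m

1397 twists/m


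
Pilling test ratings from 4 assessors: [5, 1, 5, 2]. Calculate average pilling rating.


Formula: Mean = sum / count
Sum = 5 + 1 + 5 + 2 = 13
Mean = 13 / 4 = 3.3

3.3


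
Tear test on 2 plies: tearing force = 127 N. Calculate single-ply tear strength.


Formula: Per-ply strength = Total force / Number of plies
Per-ply = 127 N / 2
Per-ply = 63.5 N

63.5 N


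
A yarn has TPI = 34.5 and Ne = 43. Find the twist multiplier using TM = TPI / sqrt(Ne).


Formula: TM = TPI / sqrt(Ne)
Step 1: sqrt(Ne) = sqrt(43) = 6.5574
Step 2: TM = 34.5 / 6.5574 = 5.26

5.26 TM


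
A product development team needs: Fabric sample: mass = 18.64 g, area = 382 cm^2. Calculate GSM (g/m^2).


Formula: GSM = mass_g / area_m2
Step 1: Convert area: 382 cm^2 = 382 / 10000 = 0.0382 m^2
Step 2: GSM = 18.64 g / 0.0382 m^2 = 488.0 g/m^2

488.0 g/m^2


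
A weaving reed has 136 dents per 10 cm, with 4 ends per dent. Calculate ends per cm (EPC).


Formula: EPC = (dents per 10 cm * ends per dent) / 10
Step 1: Total ends per 10 cm = 136 * 4 = 544
Step 2: EPC = 544 / 10 = 54.4 ends/cm

54.4 ends/cm


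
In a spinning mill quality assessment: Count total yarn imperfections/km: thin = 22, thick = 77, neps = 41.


Formula: Total = thin places + thick places + neps
Total = 22 + 77 + 41
Total = 140 imperfections/km

140 imperfections/km


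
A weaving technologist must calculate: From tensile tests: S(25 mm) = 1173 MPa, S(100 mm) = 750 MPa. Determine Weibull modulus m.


Formula: m = ln(L1/L2) / ln(S2/S1)
Step 1: ln(L1/L2) = ln(25/100) = -1.38629
Step 2: S2/S1 = 750/1173 = 0.63939
Step 3: ln(S2/S1) = ln(0.63939) = -0.44724
Step 4: m = -1.38629 / -0.44724 = 3.10

3.10 (Weibull m)


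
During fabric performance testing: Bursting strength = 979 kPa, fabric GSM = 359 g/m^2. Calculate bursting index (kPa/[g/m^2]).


Formula: Bursting Index = Bursting Strength / Fabric GSM
BI = 979 kPa / 359 g/m^2
BI = 2.727 kPa/(g/m^2)

2.727 kPa/(g/m^2)


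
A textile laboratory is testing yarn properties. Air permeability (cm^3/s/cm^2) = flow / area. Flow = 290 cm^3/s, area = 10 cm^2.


Formula: Air Permeability = Airflow / Test Area
AP = 290 cm^3/s / 10 cm^2
AP = 29.0 cm^3/s/cm^2

29.0 cm^3/s/cm^2


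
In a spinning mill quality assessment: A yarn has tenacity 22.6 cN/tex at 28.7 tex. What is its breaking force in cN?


Formula: Breaking force = Tenacity * Linear density
F = 22.6 cN/tex * 28.7 tex
F = 648.62 cN

648.62 cN


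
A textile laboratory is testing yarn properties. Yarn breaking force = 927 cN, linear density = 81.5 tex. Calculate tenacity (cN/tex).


Formula: Tenacity = Breaking force / Linear density
Tenacity = 927 cN / 81.5 tex
Tenacity = 11.37 cN/tex

11.37 cN/tex


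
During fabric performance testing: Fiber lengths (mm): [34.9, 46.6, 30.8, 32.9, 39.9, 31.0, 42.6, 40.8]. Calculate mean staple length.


Formula: Mean = sum of lengths / count
Sum = 34.9 + 46.6 + 30.8 + 32.9 + 39.9 + 31.0 + 42.6 + 40.8
Sum = 299.5 mm
Mean = 299.5 / 8 = 37.44 mm

37.44 mm


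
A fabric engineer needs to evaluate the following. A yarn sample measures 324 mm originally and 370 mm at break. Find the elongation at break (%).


Formula: Elongation (%) = ((L_break - L0) / L0) * 100
Step 1: Extension = 370 - 324 = 46 mm
Step 2: Elongation = (46 / 324) * 100
Step 3: Elongation = 0.141975 * 100 = 14.1975% ≈ 14.2%

14.2%


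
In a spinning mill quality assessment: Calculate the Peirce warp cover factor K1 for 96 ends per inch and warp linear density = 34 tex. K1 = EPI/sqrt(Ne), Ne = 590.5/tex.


Formula: K1 = EPI / sqrt(Ne), with Ne = 590.5 / tex_warp
Step 1: Ne = 590.5 / 34 = 17.368
Step 2: sqrt(Ne) = sqrt(17.368) = 4.1675
Step 3: K1 = 96 / 4.1675 = 23.0

23.0


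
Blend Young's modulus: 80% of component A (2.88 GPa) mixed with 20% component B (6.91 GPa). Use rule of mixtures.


Formula: Blend property = (fraction_A * property_A) + (fraction_B * property_B)
Step 1: Contribution A = 80/100 * 2.88 GPa = 2.304 GPa
Step 2: Contribution B = 20/100 * 6.91 GPa = 1.382 GPa
Step 3: Blend Young's modulus = 2.304 + 1.382 = 3.686 GPa

3.686 GPa


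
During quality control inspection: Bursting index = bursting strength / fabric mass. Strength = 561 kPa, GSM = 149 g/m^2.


Formula: Bursting Index = Bursting Strength / Fabric GSM
BI = 561 kPa / 149 g/m^2
BI = 3.765 kPa/(g/m^2)

3.765 kPa/(g/m^2)


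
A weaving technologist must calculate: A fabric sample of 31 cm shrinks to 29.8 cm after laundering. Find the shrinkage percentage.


Formula: Shrinkage% = ((L_before - L_after) / L_before) * 100
Step 1: Shrinkage = 31 - 29.8 = 1.2 cm
Step 2: Shrinkage% = (1.2 / 31) * 100
Step 3: Shrinkage% = 0.03871 * 100 = 3.871% ≈ 3.9%

3.9%


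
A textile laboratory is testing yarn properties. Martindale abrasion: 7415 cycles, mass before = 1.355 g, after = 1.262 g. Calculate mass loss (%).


Formula: Mass loss% = ((m_before - m_after) / m_before) * 100
Step 1: Mass loss = 1.355 - 1.262 = 0.093 g
Step 2: Ratio = 0.093 / 1.355 = 0.0686347
Step 3: Mass loss% = 0.0686347 * 100 = 6.86347% ≈ 6.86%

6.86%


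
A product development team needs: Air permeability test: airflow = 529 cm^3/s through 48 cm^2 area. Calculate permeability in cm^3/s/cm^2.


Formula: Air Permeability = Airflow / Test Area
AP = 529 cm^3/s / 48 cm^2
AP = 11.0 cm^3/s/cm^2

11.0 cm^3/s/cm^2


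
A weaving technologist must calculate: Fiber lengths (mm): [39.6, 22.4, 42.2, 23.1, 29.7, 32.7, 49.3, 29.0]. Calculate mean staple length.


Formula: Mean = sum of lengths / count
Sum = 39.6 + 22.4 + 42.2 + 23.1 + 29.7 + 32.7 + 49.3 + 29.0
Sum = 268.0 mm
Mean = 268.0 / 8 = 33.50 mm

33.50 mm


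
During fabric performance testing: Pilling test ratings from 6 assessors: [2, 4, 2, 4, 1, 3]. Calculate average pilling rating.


Formula: Mean = sum / count
Sum = 2 + 4 + 2 + 4 + 1 + 3 = 16
Mean = 16 / 6 = 2.7

2.7


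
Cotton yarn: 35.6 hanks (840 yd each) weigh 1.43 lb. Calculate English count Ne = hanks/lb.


Formula: Ne = hanks / mass_lb
Substituting: Ne = 35.6 / 1.43
Ne = 24.9

24.9 Ne


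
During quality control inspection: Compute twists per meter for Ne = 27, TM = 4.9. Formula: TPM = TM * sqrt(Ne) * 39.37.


Formula: TPM = TM * sqrt(Ne) * 39.37
Step 1: sqrt(Ne) = sqrt(27) = 5.1962
Step 2: TM * sqrt(Ne) = 4.9 * 5.1962 = 25.4614
Step 3: TPM = 25.4614 * 39.37 = 1002 twists/m

1002 twists/m


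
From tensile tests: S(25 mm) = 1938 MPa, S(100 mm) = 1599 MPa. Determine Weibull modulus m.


Formula: m = ln(L1/L2) / ln(S2/S1)
Step 1: ln(L1/L2) = ln(25/100) = -1.38629
Step 2: S2/S1 = 1599/1938 = 0.82508
Step 3: ln(S2/S1) = ln(0.82508) = -0.19227
Step 4: m = -1.38629 / -0.19227 = 7.21

7.21 (Weibull m)


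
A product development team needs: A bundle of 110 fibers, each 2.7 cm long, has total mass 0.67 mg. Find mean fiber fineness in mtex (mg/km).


Formula: fineness (mtex) = mass (mg) / total length (km) = (mass_mg / total_length_m) * 1000
Step 1: Convert fiber length: 2.7 cm = 0.027 m
Step 2: Total fiber length = 110 * 0.027 = 2.97 m
Step 3: Linear density = 0.67 mg / 2.97 m = 0.2256 mg/m
Step 4: fineness = 0.2256 * 1000 = 225.6 mtex

225.6 mtex


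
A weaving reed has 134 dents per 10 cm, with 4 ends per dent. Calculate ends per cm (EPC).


Formula: EPC = (dents per 10 cm * ends per dent) / 10
Step 1: Total ends per 10 cm = 134 * 4 = 536
Step 2: EPC = 536 / 10 = 53.6 ends/cm

53.6 ends/cm


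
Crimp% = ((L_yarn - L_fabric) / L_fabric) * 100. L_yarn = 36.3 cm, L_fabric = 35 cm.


Formula: Crimp% = ((L_yarn - L_fabric) / L_fabric) * 100
Step 1: Extension = 36.3 - 35 = 1.3 cm
Step 2: Crimp% = (1.3 / 35) * 100
Step 3: Crimp% = 0.037143 * 100 = 3.7143% ≈ 3.7%

3.7%


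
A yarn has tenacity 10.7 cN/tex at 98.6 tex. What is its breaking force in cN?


Formula: Breaking force = Tenacity * Linear density
F = 10.7 cN/tex * 98.6 tex
F = 1055.02 cN

1055.02 cN


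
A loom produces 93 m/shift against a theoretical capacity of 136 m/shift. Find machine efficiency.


Formula: Efficiency% = (Actual output / Theoretical output) * 100
Efficiency% = (93 / 136) * 100
Efficiency% = 0.683824 * 100 = 68.3824% ≈ 68.4%

68.4%


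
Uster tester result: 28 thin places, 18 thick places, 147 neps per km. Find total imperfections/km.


Formula: Total = thin places + thick places + neps
Total = 28 + 18 + 147
Total = 193 imperfections/km

193 imperfections/km


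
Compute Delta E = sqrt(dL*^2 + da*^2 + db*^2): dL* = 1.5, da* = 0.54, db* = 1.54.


Formula: Delta E = sqrt(dL*^2 + da*^2 + db*^2)
Step 1: dL*^2 = 1.5^2 = 2.25
Step 2: da*^2 = 0.54^2 = 0.2916
Step 3: db*^2 = 1.54^2 = 2.3716
Step 4: Sum = 2.25 + 0.2916 + 2.3716 = 4.9132
Step 5: Delta E = sqrt(4.9132) = 2.22

2.22 Delta E


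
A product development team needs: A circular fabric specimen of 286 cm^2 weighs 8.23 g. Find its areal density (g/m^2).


Formula: GSM = mass_g / area_m2
Step 1: Convert area: 286 cm^2 = 286 / 10000 = 0.0286 m^2
Step 2: GSM = 8.23 g / 0.0286 m^2 = 287.8 g/m^2

287.8 g/m^2


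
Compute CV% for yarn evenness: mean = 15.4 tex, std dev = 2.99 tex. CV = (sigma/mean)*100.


Formula: CV% = (standard deviation / mean) * 100
Step 1: Ratio = 2.99 / 15.4 = 0.194156
Step 2: CV% = 0.194156 * 100 = 19.4156% ≈ 19.4%

19.4%


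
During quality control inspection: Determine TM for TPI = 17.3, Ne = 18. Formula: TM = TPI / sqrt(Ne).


Formula: TM = TPI / sqrt(Ne)
Step 1: sqrt(Ne) = sqrt(18) = 4.2426
Step 2: TM = 17.3 / 4.2426 = 4.08

4.08 TM


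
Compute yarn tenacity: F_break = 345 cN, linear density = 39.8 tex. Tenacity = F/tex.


Formula: Tenacity = Breaking force / Linear density
Tenacity = 345 cN / 39.8 tex
Tenacity = 8.67 cN/tex

8.67 cN/tex


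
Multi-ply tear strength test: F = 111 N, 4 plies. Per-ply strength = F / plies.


Formula: Per-ply strength = Total force / Number of plies
Per-ply = 111 N / 4
Per-ply = 27.75 N

27.75 N


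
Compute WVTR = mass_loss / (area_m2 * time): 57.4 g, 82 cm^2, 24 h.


Formula: WVTR = mass_loss / (area * time)
Step 1: Convert area: 82 cm^2 = 0.0082 m^2
Step 2: WVTR = 57.4 g / (0.0082 m^2 * 24 h)
Step 3: WVTR = 57.4 / 0.1968 = 291.7 g/m^2/h

291.7 g/m^2/h


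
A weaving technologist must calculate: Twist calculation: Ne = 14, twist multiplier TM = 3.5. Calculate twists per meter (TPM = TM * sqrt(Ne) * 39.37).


Formula: TPM = TM * sqrt(Ne) * 39.37
Step 1: sqrt(Ne) = sqrt(14) = 3.7417
Step 2: TM * sqrt(Ne) = 3.5 * 3.7417 = 13.096
Step 3: TPM = 13.096 * 39.37 = 516 twists/m

516 twists/m


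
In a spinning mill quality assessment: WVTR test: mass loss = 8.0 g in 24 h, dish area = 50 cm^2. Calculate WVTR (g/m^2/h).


Formula: WVTR = mass_loss / (area * time)
Step 1: Convert area: 50 cm^2 = 0.005 m^2
Step 2: WVTR = 8.0 g / (0.005 m^2 * 24 h)
Step 3: WVTR = 8.0 / 0.12 = 66.7 g/m^2/h

66.7 g/m^2/h


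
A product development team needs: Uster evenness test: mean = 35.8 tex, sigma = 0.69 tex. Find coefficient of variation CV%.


Formula: CV% = (standard deviation / mean) * 100
Step 1: Ratio = 0.69 / 35.8 = 0.019274
Step 2: CV% = 0.019274 * 100 = 1.9274% ≈ 1.9%

1.9%


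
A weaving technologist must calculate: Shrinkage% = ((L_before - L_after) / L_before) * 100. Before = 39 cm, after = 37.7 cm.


Formula: Shrinkage% = ((L_before - L_after) / L_before) * 100
Step 1: Shrinkage = 39 - 37.7 = 1.3 cm
Step 2: Shrinkage% = (1.3 / 39) * 100
Step 3: Shrinkage% = 0.033333 * 100 = 3.3333% ≈ 3.3%

3.3%


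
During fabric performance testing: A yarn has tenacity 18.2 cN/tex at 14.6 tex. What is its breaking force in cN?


Formula: Breaking force = Tenacity * Linear density
F = 18.2 cN/tex * 14.6 tex
F = 265.72 cN

265.72 cN


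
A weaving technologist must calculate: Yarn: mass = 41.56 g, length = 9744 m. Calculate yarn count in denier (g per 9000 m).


Formula: den = (mass_g / length_m) * 9000
Substituting: den = (41.56 / 9744) * 9000
Intermediate: 41.56 / 9744 = 0.00426519 g/m
den = 0.00426519 * 9000 = 38.4 denier

38.4 denier


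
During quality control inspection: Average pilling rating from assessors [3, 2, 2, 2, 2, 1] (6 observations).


Formula: Mean = sum / count
Sum = 3 + 2 + 2 + 2 + 2 + 1 = 12
Mean = 12 / 6 = 2.0

2.0


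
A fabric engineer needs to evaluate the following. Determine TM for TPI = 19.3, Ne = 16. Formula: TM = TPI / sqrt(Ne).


Formula: TM = TPI / sqrt(Ne)
Step 1: sqrt(Ne) = sqrt(16) = 4
Step 2: TM = 19.3 / 4 = 4.83

4.83 TM


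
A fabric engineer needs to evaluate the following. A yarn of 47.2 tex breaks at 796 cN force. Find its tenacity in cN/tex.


Formula: Tenacity = Breaking force / Linear density
Tenacity = 796 cN / 47.2 tex
Tenacity = 16.86 cN/tex

16.86 cN/tex


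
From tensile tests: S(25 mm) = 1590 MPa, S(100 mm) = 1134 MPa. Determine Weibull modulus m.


Formula: m = ln(L1/L2) / ln(S2/S1)
Step 1: ln(L1/L2) = ln(25/100) = -1.38629
Step 2: S2/S1 = 1134/1590 = 0.71321
Step 3: ln(S2/S1) = ln(0.71321) = -0.33798
Step 4: m = -1.38629 / -0.33798 = 4.10

4.10 (Weibull m)


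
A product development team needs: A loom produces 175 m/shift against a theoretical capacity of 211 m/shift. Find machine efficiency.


Formula: Efficiency% = (Actual output / Theoretical output) * 100
Efficiency% = (175 / 211) * 100
Efficiency% = 0.829384 * 100 = 82.9384% ≈ 82.9%

82.9%


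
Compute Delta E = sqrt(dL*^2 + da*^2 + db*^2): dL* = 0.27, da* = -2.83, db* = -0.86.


Formula: Delta E = sqrt(dL*^2 + da*^2 + db*^2)
Step 1: dL*^2 = 0.27^2 = 0.0729
Step 2: da*^2 = (-2.83)^2 = 8.0089
Step 3: db*^2 = (-0.86)^2 = 0.7396
Step 4: Sum = 0.0729 + 8.0089 + 0.7396 = 8.8214
Step 5: Delta E = sqrt(8.8214) = 2.97

2.97 Delta E


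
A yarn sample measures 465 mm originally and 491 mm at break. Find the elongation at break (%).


Formula: Elongation (%) = ((L_break - L0) / L0) * 100
Step 1: Extension = 491 - 465 = 26 mm
Step 2: Elongation = (26 / 465) * 100
Step 3: Elongation = 0.055914 * 100 = 5.5914% ≈ 5.6%

5.6%


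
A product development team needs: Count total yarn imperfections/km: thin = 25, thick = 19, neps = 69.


Formula: Total = thin places + thick places + neps
Total = 25 + 19 + 69
Total = 113 imperfections/km

113 imperfections/km


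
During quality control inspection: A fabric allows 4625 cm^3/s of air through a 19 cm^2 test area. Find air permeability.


Formula: Air Permeability = Airflow / Test Area
AP = 4625 cm^3/s / 19 cm^2
AP = 243.4 cm^3/s/cm^2

243.4 cm^3/s/cm^2


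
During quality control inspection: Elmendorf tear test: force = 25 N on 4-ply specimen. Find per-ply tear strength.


Formula: Per-ply strength = Total force / Number of plies
Per-ply = 25 N / 4
Per-ply = 6.25 N

6.25 N


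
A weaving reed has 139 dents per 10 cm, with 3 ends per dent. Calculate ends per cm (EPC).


Formula: EPC = (dents per 10 cm * ends per dent) / 10
Step 1: Total ends per 10 cm = 139 * 3 = 417
Step 2: EPC = 417 / 10 = 41.7 ends/cm

41.7 ends/cm


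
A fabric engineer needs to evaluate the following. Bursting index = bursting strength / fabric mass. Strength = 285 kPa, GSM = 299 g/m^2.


Formula: Bursting Index = Bursting Strength / Fabric GSM
BI = 285 kPa / 299 g/m^2
BI = 0.953 kPa/(g/m^2)

0.953 kPa/(g/m^2)


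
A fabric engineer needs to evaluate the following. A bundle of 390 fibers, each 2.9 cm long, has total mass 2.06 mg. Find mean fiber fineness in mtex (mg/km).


Formula: fineness (mtex) = mass (mg) / total length (km) = (mass_mg / total_length_m) * 1000
Step 1: Convert fiber length: 2.9 cm = 0.029 m
Step 2: Total fiber length = 390 * 0.029 = 11.31 m
Step 3: Linear density = 2.06 mg / 11.31 m = 0.1821 mg/m
Step 4: fineness = 0.1821 * 1000 = 182.1 mtex

182.1 mtex


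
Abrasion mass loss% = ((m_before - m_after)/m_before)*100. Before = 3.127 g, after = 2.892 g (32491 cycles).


Formula: Mass loss% = ((m_before - m_after) / m_before) * 100
Step 1: Mass loss = 3.127 - 2.892 = 0.235 g
Step 2: Ratio = 0.235 / 3.127 = 0.0751519
Step 3: Mass loss% = 0.0751519 * 100 = 7.51519% ≈ 7.52%

7.52%


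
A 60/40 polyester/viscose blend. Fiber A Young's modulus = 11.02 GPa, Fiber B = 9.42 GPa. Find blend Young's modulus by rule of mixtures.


Formula: Blend property = (fraction_A * property_A) + (fraction_B * property_B)
Step 1: Contribution A = 60/100 * 11.02 GPa = 6.612 GPa
Step 2: Contribution B = 40/100 * 9.42 GPa = 3.768 GPa
Step 3: Blend Young's modulus = 6.612 + 3.768 = 10.38 GPa

10.38 GPa


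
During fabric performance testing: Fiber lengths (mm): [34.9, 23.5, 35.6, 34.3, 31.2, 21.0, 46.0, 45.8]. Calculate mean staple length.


Formula: Mean = sum of lengths / count
Sum = 34.9 + 23.5 + 35.6 + 34.3 + 31.2 + 21.0 + 46.0 + 45.8
Sum = 272.3 mm
Mean = 272.3 / 8 = 34.04 mm

34.04 mm


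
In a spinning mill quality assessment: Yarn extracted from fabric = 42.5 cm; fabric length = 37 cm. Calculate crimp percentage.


Formula: Crimp% = ((L_yarn - L_fabric) / L_fabric) * 100
Step 1: Extension = 42.5 - 37 = 5.5 cm
Step 2: Crimp% = (5.5 / 37) * 100
Step 3: Crimp% = 0.148649 * 100 = 14.8649% ≈ 14.9%

14.9%


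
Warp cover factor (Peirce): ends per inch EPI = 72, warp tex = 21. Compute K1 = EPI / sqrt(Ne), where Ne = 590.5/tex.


Formula: K1 = EPI / sqrt(Ne), with Ne = 590.5 / tex_warp
Step 1: Ne = 590.5 / 21 = 28.119
Step 2: sqrt(Ne) = sqrt(28.119) = 5.3027
Step 3: K1 = 72 / 5.3027 = 13.6

13.6


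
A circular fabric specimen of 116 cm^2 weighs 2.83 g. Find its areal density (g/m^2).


Formula: GSM = mass_g / area_m2
Step 1: Convert area: 116 cm^2 = 116 / 10000 = 0.0116 m^2
Step 2: GSM = 2.83 g / 0.0116 m^2 = 244.0 g/m^2

244.0 g/m^2


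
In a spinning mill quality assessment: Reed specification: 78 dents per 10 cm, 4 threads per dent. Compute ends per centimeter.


Formula: EPC = (dents per 10 cm * ends per dent) / 10
Step 1: Total ends per 10 cm = 78 * 4 = 312
Step 2: EPC = 312 / 10 = 31.2 ends/cm

31.2 ends/cm


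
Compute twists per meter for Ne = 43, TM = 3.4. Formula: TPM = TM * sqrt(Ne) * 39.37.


Formula: TPM = TM * sqrt(Ne) * 39.37
Step 1: sqrt(Ne) = sqrt(43) = 6.5574
Step 2: TM * sqrt(Ne) = 3.4 * 6.5574 = 22.2952
Step 3: TPM = 22.2952 * 39.37 = 878 twists/m

878 twists/m


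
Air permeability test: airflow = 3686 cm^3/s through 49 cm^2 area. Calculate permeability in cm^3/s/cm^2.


Formula: Air Permeability = Airflow / Test Area
AP = 3686 cm^3/s / 49 cm^2
AP = 75.2 cm^3/s/cm^2

75.2 cm^3/s/cm^2


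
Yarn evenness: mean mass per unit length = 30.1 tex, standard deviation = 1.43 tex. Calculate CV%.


Formula: CV% = (standard deviation / mean) * 100
Step 1: Ratio = 1.43 / 30.1 = 0.047508
Step 2: CV% = 0.047508 * 100 = 4.7508% ≈ 4.8%

4.8%


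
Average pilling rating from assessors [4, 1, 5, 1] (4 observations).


Formula: Mean = sum / count
Sum = 4 + 1 + 5 + 1 = 11
Mean = 11 / 4 = 2.8

2.8


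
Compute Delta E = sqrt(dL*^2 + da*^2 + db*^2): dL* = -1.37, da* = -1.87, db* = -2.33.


Formula: Delta E = sqrt(dL*^2 + da*^2 + db*^2)
Step 1: dL*^2 = (-1.37)^2 = 1.8769
Step 2: da*^2 = (-1.87)^2 = 3.4969
Step 3: db*^2 = (-2.33)^2 = 5.4289
Step 4: Sum = 1.8769 + 3.4969 + 5.4289 = 10.8027
Step 5: Delta E = sqrt(10.8027) = 3.29

3.29 Delta E


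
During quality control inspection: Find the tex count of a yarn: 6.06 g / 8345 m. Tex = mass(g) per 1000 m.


Formula: Tex = (mass_g / length_m) * 1000
Substituting: Tex = (6.06 / 8345) * 1000
Intermediate: 6.06 / 8345 = 0.00072618 g/m
Tex = 0.00072618 * 1000 = 0.73 tex

0.73 tex


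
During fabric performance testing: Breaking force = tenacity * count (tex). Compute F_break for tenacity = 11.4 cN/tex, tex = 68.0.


Formula: Breaking force = Tenacity * Linear density
F = 11.4 cN/tex * 68.0 tex
F = 775.20 cN

775.20 cN


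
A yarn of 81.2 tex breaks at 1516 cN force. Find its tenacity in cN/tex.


Formula: Tenacity = Breaking force / Linear density
Tenacity = 1516 cN / 81.2 tex
Tenacity = 18.67 cN/tex

18.67 cN/tex


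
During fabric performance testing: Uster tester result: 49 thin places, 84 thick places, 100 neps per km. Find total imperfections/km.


Formula: Total = thin places + thick places + neps
Total = 49 + 84 + 100
Total = 233 imperfections/km

233 imperfections/km


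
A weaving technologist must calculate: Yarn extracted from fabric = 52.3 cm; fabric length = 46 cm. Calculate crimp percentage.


Formula: Crimp% = ((L_yarn - L_fabric) / L_fabric) * 100
Step 1: Extension = 52.3 - 46 = 6.3 cm
Step 2: Crimp% = (6.3 / 46) * 100
Step 3: Crimp% = 0.136957 * 100 = 13.6957% ≈ 13.7%

13.7%


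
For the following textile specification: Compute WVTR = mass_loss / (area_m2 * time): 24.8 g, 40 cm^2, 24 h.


Formula: WVTR = mass_loss / (area * time)
Step 1: Convert area: 40 cm^2 = 0.004 m^2
Step 2: WVTR = 24.8 g / (0.004 m^2 * 24 h)
Step 3: WVTR = 24.8 / 0.096 = 258.3 g/m^2/h

258.3 g/m^2/h


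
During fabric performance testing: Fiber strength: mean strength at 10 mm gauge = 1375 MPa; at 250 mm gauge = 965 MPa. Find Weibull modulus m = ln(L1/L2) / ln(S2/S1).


Formula: m = ln(L1/L2) / ln(S2/S1)
Step 1: ln(L1/L2) = ln(10/250) = -3.21888
Step 2: S2/S1 = 965/1375 = 0.70182
Step 3: ln(S2/S1) = ln(0.70182) = -0.35408
Step 4: m = -3.21888 / -0.35408 = 9.09

9.09 (Weibull m)


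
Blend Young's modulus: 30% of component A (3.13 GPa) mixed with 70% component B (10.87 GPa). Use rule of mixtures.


Formula: Blend property = (fraction_A * property_A) + (fraction_B * property_B)
Step 1: Contribution A = 30/100 * 3.13 GPa = 0.939 GPa
Step 2: Contribution B = 70/100 * 10.87 GPa = 7.609 GPa
Step 3: Blend Young's modulus = 0.939 + 7.609 = 8.548 GPa

8.548 GPa


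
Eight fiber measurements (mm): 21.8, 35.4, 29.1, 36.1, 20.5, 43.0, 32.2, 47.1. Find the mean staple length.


Formula: Mean = sum of lengths / count
Sum = 21.8 + 35.4 + 29.1 + 36.1 + 20.5 + 43.0 + 32.2 + 47.1
Sum = 265.2 mm
Mean = 265.2 / 8 = 33.15 mm

33.15 mm


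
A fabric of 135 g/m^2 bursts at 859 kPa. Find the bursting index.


Formula: Bursting Index = Bursting Strength / Fabric GSM
BI = 859 kPa / 135 g/m^2
BI = 6.363 kPa/(g/m^2)

6.363 kPa/(g/m^2)


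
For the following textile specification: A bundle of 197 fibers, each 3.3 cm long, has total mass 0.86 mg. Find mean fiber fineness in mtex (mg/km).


Formula: fineness (mtex) = mass (mg) / total length (km) = (mass_mg / total_length_m) * 1000
Step 1: Convert fiber length: 3.3 cm = 0.033 m
Step 2: Total fiber length = 197 * 0.033 = 6.501 m
Step 3: Linear density = 0.86 mg / 6.501 m = 0.1323 mg/m
Step 4: fineness = 0.1323 * 1000 = 132.3 mtex

132.3 mtex


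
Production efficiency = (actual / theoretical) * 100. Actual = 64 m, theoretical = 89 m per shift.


Formula: Efficiency% = (Actual output / Theoretical output) * 100
Efficiency% = (64 / 89) * 100
Efficiency% = 0.719101 * 100 = 71.9101% ≈ 71.9%

71.9%


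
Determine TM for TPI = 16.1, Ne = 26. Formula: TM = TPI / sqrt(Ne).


Formula: TM = TPI / sqrt(Ne)
Step 1: sqrt(Ne) = sqrt(26) = 5.099
Step 2: TM = 16.1 / 5.099 = 3.16

3.16 TM


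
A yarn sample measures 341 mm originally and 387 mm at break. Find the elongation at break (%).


Formula: Elongation (%) = ((L_break - L0) / L0) * 100
Step 1: Extension = 387 - 341 = 46 mm
Step 2: Elongation = (46 / 341) * 100
Step 3: Elongation = 0.134897 * 100 = 13.4897% ≈ 13.5%

13.5%


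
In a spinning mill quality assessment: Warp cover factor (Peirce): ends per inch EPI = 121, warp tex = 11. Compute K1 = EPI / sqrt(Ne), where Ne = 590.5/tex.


Formula: K1 = EPI / sqrt(Ne), with Ne = 590.5 / tex_warp
Step 1: Ne = 590.5 / 11 = 53.682
Step 2: sqrt(Ne) = sqrt(53.682) = 7.3268
Step 3: K1 = 121 / 7.3268 = 16.5

16.5


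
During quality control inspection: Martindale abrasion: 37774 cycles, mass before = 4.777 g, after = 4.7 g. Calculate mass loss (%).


Formula: Mass loss% = ((m_before - m_after) / m_before) * 100
Step 1: Mass loss = 4.777 - 4.7 = 0.077 g
Step 2: Ratio = 0.077 / 4.777 = 0.0161189
Step 3: Mass loss% = 0.0161189 * 100 = 1.61189% ≈ 1.61%

1.61%


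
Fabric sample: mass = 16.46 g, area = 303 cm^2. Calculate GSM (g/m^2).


Formula: GSM = mass_g / area_m2
Step 1: Convert area: 303 cm^2 = 303 / 10000 = 0.0303 m^2
Step 2: GSM = 16.46 g / 0.0303 m^2 = 543.2 g/m^2

543.2 g/m^2


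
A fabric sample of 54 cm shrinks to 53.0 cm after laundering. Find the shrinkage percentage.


Formula: Shrinkage% = ((L_before - L_after) / L_before) * 100
Step 1: Shrinkage = 54 - 53.0 = 1.0 cm
Step 2: Shrinkage% = (1.0 / 54) * 100
Step 3: Shrinkage% = 0.018519 * 100 = 1.8519% ≈ 1.9%

1.9%


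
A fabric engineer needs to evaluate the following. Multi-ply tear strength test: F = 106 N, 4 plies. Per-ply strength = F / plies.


Formula: Per-ply strength = Total force / Number of plies
Per-ply = 106 N / 4
Per-ply = 26.5 N

26.5 N


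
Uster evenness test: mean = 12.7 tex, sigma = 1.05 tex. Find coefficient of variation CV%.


Formula: CV% = (standard deviation / mean) * 100
Step 1: Ratio = 1.05 / 12.7 = 0.082677
Step 2: CV% = 0.082677 * 100 = 8.2677% ≈ 8.3%

8.3%


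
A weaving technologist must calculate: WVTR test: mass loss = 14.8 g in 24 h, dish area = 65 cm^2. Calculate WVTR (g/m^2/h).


Formula: WVTR = mass_loss / (area * time)
Step 1: Convert area: 65 cm^2 = 0.0065 m^2
Step 2: WVTR = 14.8 g / (0.0065 m^2 * 24 h)
Step 3: WVTR = 14.8 / 0.156 = 94.9 g/m^2/h

94.9 g/m^2/h


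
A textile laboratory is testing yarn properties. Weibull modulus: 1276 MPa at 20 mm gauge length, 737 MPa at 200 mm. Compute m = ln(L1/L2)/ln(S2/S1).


Formula: m = ln(L1/L2) / ln(S2/S1)
Step 1: ln(L1/L2) = ln(20/200) = -2.30259
Step 2: S2/S1 = 737/1276 = 0.57759
Step 3: ln(S2/S1) = ln(0.57759) = -0.54889
Step 4: m = -2.30259 / -0.54889 = 4.19

4.19 (Weibull m)


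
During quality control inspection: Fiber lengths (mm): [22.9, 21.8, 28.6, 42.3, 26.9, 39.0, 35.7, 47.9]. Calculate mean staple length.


Formula: Mean = sum of lengths / count
Sum = 22.9 + 21.8 + 28.6 + 42.3 + 26.9 + 39.0 + 35.7 + 47.9
Sum = 265.1 mm
Mean = 265.1 / 8 = 33.14 mm

33.14 mm
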